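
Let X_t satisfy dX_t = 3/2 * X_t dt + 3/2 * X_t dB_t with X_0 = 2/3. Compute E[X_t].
E[X_t] = 2*exp(3*t/2)/3

For GBM dX = mu X dt + sigma X dB with X_0 = x_0, apply Itô to Y = log X: dY = (mu - sigma^2/2) dt + sigma dB, so Y_t = log(x_0) + (mu - sigma^2/2) t + sigma B_t and hence X_t = x_0 * exp((mu - sigma^2/2) t + sigma B_t).
With mu = 3/2, sigma = 3/2, x_0 = 2/3, this gives:
  X_t = 2/3 * exp((3/8) * t + (3/2) * B_t).
Since sigma*B_t ~ Normal(0, sigma^2 t), E[exp(sigma*B_t)] = exp(sigma^2 t / 2); so E[X_t] = x_0 * exp((mu - sigma^2/2) t) * exp(sigma^2 t / 2) = x_0 * exp(mu t) = 2*exp(3*t/2)/3.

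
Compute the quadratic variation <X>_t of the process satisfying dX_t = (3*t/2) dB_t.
<X>_t = 3*t^3/4

For an Itô process dX_t = a(t) dt + b(t) dB_t, the quadratic variation is <X>_t = int_0^t b(s)^2 ds (the drift term does not contribute). Here b(s) = 3*s/2, so
  b(s)^2 = 9*s^2/4.
Integrating from 0 to t:
  <X>_t = int_0^t (9*s^2/4) ds = 3*t^3/4.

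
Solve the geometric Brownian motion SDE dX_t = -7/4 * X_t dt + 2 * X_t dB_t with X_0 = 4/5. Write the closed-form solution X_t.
X_t = 4/5 * exp((-15/4) * t + (2) * B_t)

For GBM dX = mu X dt + sigma X dB with X_0 = x_0, apply Itô to Y = log X: dY = (mu - sigma^2/2) dt + sigma dB, so Y_t = log(x_0) + (mu - sigma^2/2) t + sigma B_t and hence X_t = x_0 * exp((mu - sigma^2/2) t + sigma B_t).
With mu = -7/4, sigma = 2, x_0 = 4/5, this gives:
  X_t = 4/5 * exp((-15/4) * t + (2) * B_t).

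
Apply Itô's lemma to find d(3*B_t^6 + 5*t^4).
d(3*B_t^6 + 5*t^4) = (45*B_t^4 + 20*t^3) dt + (18*B_t^5) dB_t

Itô's formula for f(t, x): d f(t, B_t) = (f_t + (1/2) f_xx) dt + f_x dB_t. Compute partials of f(t, x) = 5*t^4 + 3*x^6:
  f_t(t,x)  = 20*t^3
  f_x(t,x)  = 18*x^5
  f_xx(t,x) = 90*x^4
Assemble drift = f_t + (1/2) f_xx = 20*t^3 + 45*x^4 and diffusion = f_x = 18*x^5. Substituting x = B_t:
  d(3*B_t^6 + 5*t^4) = (45*B_t^4 + 20*t^3) dt + (18*B_t^5) dB_t.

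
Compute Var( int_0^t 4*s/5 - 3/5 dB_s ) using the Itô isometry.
Var = t*(16*t^2 - 36*t + 27)/75

The Itô integral of a deterministic integrand f(s) has mean 0 because each increment f(s) * (B_{s+ds} - B_s) has mean 0. By the Itô isometry:
  Var( int_0^t f(s) dB_s ) = E[ (int_0^t f(s) dB_s)^2 ] = int_0^t f(s)^2 ds.
Here f(s) = 4*s/5 - 3/5, so f(s)^2 = (4*s - 3)^2/25. Integrate:
  int_0^t ((4*s - 3)^2/25) ds = t*(16*t^2 - 36*t + 27)/75.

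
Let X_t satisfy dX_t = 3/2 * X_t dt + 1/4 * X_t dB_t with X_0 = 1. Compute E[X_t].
E[X_t] = exp(3*t/2)

For GBM dX = mu X dt + sigma X dB with X_0 = x_0, apply Itô to Y = log X: dY = (mu - sigma^2/2) dt + sigma dB, so Y_t = log(x_0) + (mu - sigma^2/2) t + sigma B_t and hence X_t = x_0 * exp((mu - sigma^2/2) t + sigma B_t).
With mu = 3/2, sigma = 1/4, x_0 = 1, this gives:
  X_t = 1 * exp((47/32) * t + (1/4) * B_t).
Since sigma*B_t ~ Normal(0, sigma^2 t), E[exp(sigma*B_t)] = exp(sigma^2 t / 2); so E[X_t] = x_0 * exp((mu - sigma^2/2) t) * exp(sigma^2 t / 2) = x_0 * exp(mu t) = exp(3*t/2).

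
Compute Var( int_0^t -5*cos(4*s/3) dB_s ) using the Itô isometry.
Var = 25*t/2 + 75*sin(4*t/3)*cos(4*t/3)/8

The Itô integral of a deterministic integrand f(s) has mean 0 because each increment f(s) * (B_{s+ds} - B_s) has mean 0. By the Itô isometry:
  Var( int_0^t f(s) dB_s ) = E[ (int_0^t f(s) dB_s)^2 ] = int_0^t f(s)^2 ds.
Here f(s) = -5*cos(4*s/3), so f(s)^2 = 25*cos(4*s/3)^2. Integrate:
  int_0^t (25*cos(4*s/3)^2) ds = 25*t/2 + 75*sin(4*t/3)*cos(4*t/3)/8.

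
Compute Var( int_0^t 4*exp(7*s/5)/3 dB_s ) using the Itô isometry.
Var = 40*exp(14*t/5)/63 - 40/63

The Itô integral of a deterministic integrand f(s) has mean 0 because each increment f(s) * (B_{s+ds} - B_s) has mean 0. By the Itô isometry:
  Var( int_0^t f(s) dB_s ) = E[ (int_0^t f(s) dB_s)^2 ] = int_0^t f(s)^2 ds.
Here f(s) = 4*exp(7*s/5)/3, so f(s)^2 = 16*exp(14*s/5)/9. Integrate:
  int_0^t (16*exp(14*s/5)/9) ds = 40*exp(14*t/5)/63 - 40/63.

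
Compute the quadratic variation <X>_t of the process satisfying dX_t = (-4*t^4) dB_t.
<X>_t = 16*t^9/9

For an Itô process dX_t = a(t) dt + b(t) dB_t, the quadratic variation is <X>_t = int_0^t b(s)^2 ds (the drift term does not contribute). Here b(s) = -4*s^4, so
  b(s)^2 = 16*s^8.
Integrating from 0 to t:
  <X>_t = int_0^t (16*s^8) ds = 16*t^9/9.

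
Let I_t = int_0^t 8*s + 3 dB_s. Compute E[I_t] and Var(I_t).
E[I_t] = 0; Var(I_t) = t*(64*t^2 + 72*t + 27)/3

The Itô integral of a deterministic integrand f(s) has mean 0 because each increment f(s) * (B_{s+ds} - B_s) has mean 0. By the Itô isometry:
  Var( int_0^t f(s) dB_s ) = E[ (int_0^t f(s) dB_s)^2 ] = int_0^t f(s)^2 ds.
Here f(s) = 8*s + 3, so f(s)^2 = (8*s + 3)^2. Integrate:
  int_0^t ((8*s + 3)^2) ds = t*(64*t^2 + 72*t + 27)/3.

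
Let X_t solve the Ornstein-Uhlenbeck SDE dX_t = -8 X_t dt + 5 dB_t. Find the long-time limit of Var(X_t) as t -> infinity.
lim Var(X_t) = 25/16

The OU SDE dX = -theta X dt + sigma dB admits the integrating factor exp(theta t): d(exp(theta t) X_t) = sigma exp(theta t) dB_t. Integrating from 0 to t gives X_t = x_0 * exp(-theta t) + sigma * int_0^t exp(-theta (t-s)) dB_s for any initial x_0. The Itô integral has variance (by the Itô isometry) sigma^2 * int_0^t exp(-2 theta (t - s)) ds = sigma^2 * (1 - exp(-2 theta t)) / (2 theta), independent of x_0.
With theta = 8, sigma = 5:
  Var(X_t) = (5)^2 * (1 - exp(-2*8 t)) / (2 * 8) = 25/16 - 25*exp(-16*t)/16.
As t -> infinity, exp(-2*8 t) -> 0, so the stationary variance is sigma^2 / (2 theta) = 25/16.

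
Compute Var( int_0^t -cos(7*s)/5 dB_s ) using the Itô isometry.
Var = t/50 + sin(14*t)/700

The Itô integral of a deterministic integrand f(s) has mean 0 because each increment f(s) * (B_{s+ds} - B_s) has mean 0. By the Itô isometry:
  Var( int_0^t f(s) dB_s ) = E[ (int_0^t f(s) dB_s)^2 ] = int_0^t f(s)^2 ds.
Here f(s) = -cos(7*s)/5, so f(s)^2 = cos(7*s)^2/25. Integrate:
  int_0^t (cos(7*s)^2/25) ds = t/50 + sin(14*t)/700.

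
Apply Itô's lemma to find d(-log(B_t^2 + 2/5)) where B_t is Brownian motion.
d(-log(B_t^2 + 2/5)) = (5*(5*B_t^2 - 2)/(5*B_t^2 + 2)^2) dt + (-10*B_t/(5*B_t^2 + 2)) dB_t

Itô's formula for f(B_t) gives d f(B_t) = f'(B_t) dB_t + (1/2) f''(B_t) dt. Compute derivatives of f(x) = -log(x^2 + 2/5):
  f'(x)  = -10*x/(5*x^2 + 2)
  f''(x) = 10*(5*x^2 - 2)/(5*x^2 + 2)^2
Substitute x = B_t and multiply the f'' term by 1/2:
  drift     = (1/2) * (10*(5*x^2 - 2)/(5*x^2 + 2)^2) evaluated at B_t = 5*(5*B_t^2 - 2)/(5*B_t^2 + 2)^2
  diffusion = (-10*x/(5*x^2 + 2)) evaluated at B_t = -10*B_t/(5*B_t^2 + 2)
Therefore d(-log(B_t^2 + 2/5)) = (5*(5*B_t^2 - 2)/(5*B_t^2 + 2)^2) dt + (-10*B_t/(5*B_t^2 + 2)) dB_t.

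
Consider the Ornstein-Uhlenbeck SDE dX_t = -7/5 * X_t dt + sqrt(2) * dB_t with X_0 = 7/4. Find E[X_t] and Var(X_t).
E[X_t] = 7*exp(-7*t/5)/4; Var(X_t) = 5/7 - 5*exp(-14*t/5)/7

The OU SDE dX = -theta X dt + sigma dB admits the integrating factor exp(theta t): d(exp(theta t) X_t) = sigma exp(theta t) dB_t. Integrating from 0 to t:
  X_t = x_0 * exp(-theta t) + sigma * int_0^t exp(-theta (t-s)) dB_s.
The Itô integral has mean 0 and (by the Itô isometry) variance sigma^2 * int_0^t exp(-2 theta (t - s)) ds = sigma^2 * (1 - exp(-2 theta t)) / (2 theta).
With theta = 7/5, sigma = sqrt(2), x_0 = 7/4:
  E[X_t] = 7/4 * exp(-7/5 t) = 7*exp(-7*t/5)/4
  Var(X_t) = (sqrt(2))^2 * (1 - exp(-2*7/5 t)) / (2 * 7/5) = 5/7 - 5*exp(-14*t/5)/7.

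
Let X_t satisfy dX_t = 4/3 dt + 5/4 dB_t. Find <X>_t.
<X>_t = 25*t/16

For an Itô process dX_t = a(t) dt + b(t) dB_t, the quadratic variation is <X>_t = int_0^t b(s)^2 ds (the drift term does not contribute). Here b(s) = 5/4, so
  b(s)^2 = 25/16.
Integrating from 0 to t:
  <X>_t = int_0^t (25/16) ds = 25*t/16.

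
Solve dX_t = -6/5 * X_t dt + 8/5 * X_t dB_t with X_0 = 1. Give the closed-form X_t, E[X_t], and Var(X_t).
X_t = 1 * exp((-62/25) t + (8/5) B_t); E[X_t] = exp(-6*t/5); Var(X_t) = (exp(64*t/25) - 1)*exp(-12*t/5)

For GBM dX = mu X dt + sigma X dB with X_0 = x_0, apply Itô to Y = log X: dY = (mu - sigma^2/2) dt + sigma dB, so Y_t = log(x_0) + (mu - sigma^2/2) t + sigma B_t and hence X_t = x_0 * exp((mu - sigma^2/2) t + sigma B_t).
With mu = -6/5, sigma = 8/5, x_0 = 1, this gives:
  X_t = 1 * exp((-62/25) * t + (8/5) * B_t).
Since sigma*B_t ~ Normal(0, sigma^2 t), E[exp(sigma*B_t)] = exp(sigma^2 t / 2); so E[X_t] = x_0 * exp((mu - sigma^2/2) t) * exp(sigma^2 t / 2) = x_0 * exp(mu t) = exp(-6*t/5).
Var(X_t) = E[X_t^2] - (E[X_t])^2 = x_0^2 * exp(2 mu t) * (exp(sigma^2 t) - 1) = (exp(64*t/25) - 1)*exp(-12*t/5).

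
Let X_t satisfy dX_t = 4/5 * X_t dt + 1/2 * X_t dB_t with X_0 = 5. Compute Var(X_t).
Var(X_t) = 25*(exp(t/4) - 1)*exp(8*t/5)

For GBM dX = mu X dt + sigma X dB with X_0 = x_0, apply Itô to Y = log X: dY = (mu - sigma^2/2) dt + sigma dB, so Y_t = log(x_0) + (mu - sigma^2/2) t + sigma B_t and hence X_t = x_0 * exp((mu - sigma^2/2) t + sigma B_t).
With mu = 4/5, sigma = 1/2, x_0 = 5, this gives:
  X_t = 5 * exp((27/40) * t + (1/2) * B_t).
Since sigma*B_t ~ Normal(0, sigma^2 t), E[exp(sigma*B_t)] = exp(sigma^2 t / 2); so E[X_t] = x_0 * exp((mu - sigma^2/2) t) * exp(sigma^2 t / 2) = x_0 * exp(mu t) = 5*exp(4*t/5).
Var(X_t) = E[X_t^2] - (E[X_t])^2 = x_0^2 * exp(2 mu t) * (exp(sigma^2 t) - 1) = 25*(exp(t/4) - 1)*exp(8*t/5).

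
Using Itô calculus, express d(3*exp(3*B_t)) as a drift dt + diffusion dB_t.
d(3*exp(3*B_t)) = (27*exp(3*B_t)/2) dt + (9*exp(3*B_t)) dB_t

Itô's formula for f(B_t) gives d f(B_t) = f'(B_t) dB_t + (1/2) f''(B_t) dt. Compute derivatives of f(x) = 3*exp(3*x):
  f'(x)  = 9*exp(3*x)
  f''(x) = 27*exp(3*x)
Substitute x = B_t and multiply the f'' term by 1/2:
  drift     = (1/2) * (27*exp(3*x)) evaluated at B_t = 27*exp(3*B_t)/2
  diffusion = (9*exp(3*x)) evaluated at B_t = 9*exp(3*B_t)
Therefore d(3*exp(3*B_t)) = (27*exp(3*B_t)/2) dt + (9*exp(3*B_t)) dB_t.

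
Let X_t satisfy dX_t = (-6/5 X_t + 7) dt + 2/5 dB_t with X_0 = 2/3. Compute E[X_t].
E[X_t] = 35/6 - 31*exp(-6*t/5)/6

Taking expectations and using E[dB_t] = 0, the mean m(t) = E[X_t] satisfies the ODE m'(t) = a m(t) + b with m(0) = x_0. With a = -6/5, b = 7, x_0 = 2/3, the solution is
  m(t) = x_0 * exp(a t) + (b/a) * (exp(a t) - 1)
       = (2/3) * exp((-6/5) t) + (7/(-6/5)) * (exp((-6/5) t) - 1)
       = 35/6 - 31*exp(-6*t/5)/6.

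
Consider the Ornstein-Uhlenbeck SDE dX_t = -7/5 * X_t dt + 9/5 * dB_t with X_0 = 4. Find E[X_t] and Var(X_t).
E[X_t] = 4*exp(-7*t/5); Var(X_t) = 81/70 - 81*exp(-14*t/5)/70

The OU SDE dX = -theta X dt + sigma dB admits the integrating factor exp(theta t): d(exp(theta t) X_t) = sigma exp(theta t) dB_t. Integrating from 0 to t:
  X_t = x_0 * exp(-theta t) + sigma * int_0^t exp(-theta (t-s)) dB_s.
The Itô integral has mean 0 and (by the Itô isometry) variance sigma^2 * int_0^t exp(-2 theta (t - s)) ds = sigma^2 * (1 - exp(-2 theta t)) / (2 theta).
With theta = 7/5, sigma = 9/5, x_0 = 4:
  E[X_t] = 4 * exp(-7/5 t) = 4*exp(-7*t/5)
  Var(X_t) = (9/5)^2 * (1 - exp(-2*7/5 t)) / (2 * 7/5) = 81/70 - 81*exp(-14*t/5)/70.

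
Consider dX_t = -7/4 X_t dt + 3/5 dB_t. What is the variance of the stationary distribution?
lim Var(X_t) = 18/175

The OU SDE dX = -theta X dt + sigma dB admits the integrating factor exp(theta t): d(exp(theta t) X_t) = sigma exp(theta t) dB_t. Integrating from 0 to t gives X_t = x_0 * exp(-theta t) + sigma * int_0^t exp(-theta (t-s)) dB_s for any initial x_0. The Itô integral has variance (by the Itô isometry) sigma^2 * int_0^t exp(-2 theta (t - s)) ds = sigma^2 * (1 - exp(-2 theta t)) / (2 theta), independent of x_0.
With theta = 7/4, sigma = 3/5:
  Var(X_t) = (3/5)^2 * (1 - exp(-2*7/4 t)) / (2 * 7/4) = 18/175 - 18*exp(-7*t/2)/175.
As t -> infinity, exp(-2*7/4 t) -> 0, so the stationary variance is sigma^2 / (2 theta) = 18/175.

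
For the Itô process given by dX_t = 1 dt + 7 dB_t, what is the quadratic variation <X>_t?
<X>_t = 49*t

For an Itô process dX_t = a(t) dt + b(t) dB_t, the quadratic variation is <X>_t = int_0^t b(s)^2 ds (the drift term does not contribute). Here b(s) = 7, so
  b(s)^2 = 49.
Integrating from 0 to t:
  <X>_t = int_0^t (49) ds = 49*t.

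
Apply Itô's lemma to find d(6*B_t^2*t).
d(6*B_t^2*t) = (6*B_t^2 + 6*t) dt + (12*B_t*t) dB_t

Itô's formula for f(t, x): d f(t, B_t) = (f_t + (1/2) f_xx) dt + f_x dB_t. Compute partials of f(t, x) = 6*t*x^2:
  f_t(t,x)  = 6*x^2
  f_x(t,x)  = 12*t*x
  f_xx(t,x) = 12*t
Assemble drift = f_t + (1/2) f_xx = 6*t + 6*x^2 and diffusion = f_x = 12*t*x. Substituting x = B_t:
  d(6*B_t^2*t) = (6*B_t^2 + 6*t) dt + (12*B_t*t) dB_t.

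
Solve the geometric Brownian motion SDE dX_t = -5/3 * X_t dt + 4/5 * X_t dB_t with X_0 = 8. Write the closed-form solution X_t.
X_t = 8 * exp((-149/75) * t + (4/5) * B_t)

For GBM dX = mu X dt + sigma X dB with X_0 = x_0, apply Itô to Y = log X: dY = (mu - sigma^2/2) dt + sigma dB, so Y_t = log(x_0) + (mu - sigma^2/2) t + sigma B_t and hence X_t = x_0 * exp((mu - sigma^2/2) t + sigma B_t).
With mu = -5/3, sigma = 4/5, x_0 = 8, this gives:
  X_t = 8 * exp((-149/75) * t + (4/5) * B_t).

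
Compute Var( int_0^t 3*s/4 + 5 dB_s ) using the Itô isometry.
Var = t*(3*t^2 + 60*t + 400)/16

The Itô integral of a deterministic integrand f(s) has mean 0 because each increment f(s) * (B_{s+ds} - B_s) has mean 0. By the Itô isometry:
  Var( int_0^t f(s) dB_s ) = E[ (int_0^t f(s) dB_s)^2 ] = int_0^t f(s)^2 ds.
Here f(s) = 3*s/4 + 5, so f(s)^2 = (3*s + 20)^2/16. Integrate:
  int_0^t ((3*s + 20)^2/16) ds = t*(3*t^2 + 60*t + 400)/16.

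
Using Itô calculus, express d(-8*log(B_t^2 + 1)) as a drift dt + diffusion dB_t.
d(-8*log(B_t^2 + 1)) = (8*(B_t^2 - 1)/(B_t^2 + 1)^2) dt + (-16*B_t/(B_t^2 + 1)) dB_t

Itô's formula for f(B_t) gives d f(B_t) = f'(B_t) dB_t + (1/2) f''(B_t) dt. Compute derivatives of f(x) = -8*log(x^2 + 1):
  f'(x)  = -16*x/(x^2 + 1)
  f''(x) = 16*(x^2 - 1)/(x^2 + 1)^2
Substitute x = B_t and multiply the f'' term by 1/2:
  drift     = (1/2) * (16*(x^2 - 1)/(x^2 + 1)^2) evaluated at B_t = 8*(B_t^2 - 1)/(B_t^2 + 1)^2
  diffusion = (-16*x/(x^2 + 1)) evaluated at B_t = -16*B_t/(B_t^2 + 1)
Therefore d(-8*log(B_t^2 + 1)) = (8*(B_t^2 - 1)/(B_t^2 + 1)^2) dt + (-16*B_t/(B_t^2 + 1)) dB_t.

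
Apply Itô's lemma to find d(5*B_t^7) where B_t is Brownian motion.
d(5*B_t^7) = (105*B_t^5) dt + (35*B_t^6) dB_t

Itô's formula for f(B_t) gives d f(B_t) = f'(B_t) dB_t + (1/2) f''(B_t) dt. Compute derivatives of f(x) = 5*x^7:
  f'(x)  = 35*x^6
  f''(x) = 210*x^5
Substitute x = B_t and multiply the f'' term by 1/2:
  drift     = (1/2) * (210*x^5) evaluated at B_t = 105*B_t^5
  diffusion = (35*x^6) evaluated at B_t = 35*B_t^6
Therefore d(5*B_t^7) = (105*B_t^5) dt + (35*B_t^6) dB_t.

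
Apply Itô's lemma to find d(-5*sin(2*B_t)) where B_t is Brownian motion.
d(-5*sin(2*B_t)) = (10*sin(2*B_t)) dt + (-10*cos(2*B_t)) dB_t

Itô's formula for f(B_t) gives d f(B_t) = f'(B_t) dB_t + (1/2) f''(B_t) dt. Compute derivatives of f(x) = -5*sin(2*x):
  f'(x)  = -10*cos(2*x)
  f''(x) = 20*sin(2*x)
Substitute x = B_t and multiply the f'' term by 1/2:
  drift     = (1/2) * (20*sin(2*x)) evaluated at B_t = 10*sin(2*B_t)
  diffusion = (-10*cos(2*x)) evaluated at B_t = -10*cos(2*B_t)
Therefore d(-5*sin(2*B_t)) = (10*sin(2*B_t)) dt + (-10*cos(2*B_t)) dB_t.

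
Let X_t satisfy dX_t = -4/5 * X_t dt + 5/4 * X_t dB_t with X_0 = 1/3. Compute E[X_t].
E[X_t] = exp(-4*t/5)/3

For GBM dX = mu X dt + sigma X dB with X_0 = x_0, apply Itô to Y = log X: dY = (mu - sigma^2/2) dt + sigma dB, so Y_t = log(x_0) + (mu - sigma^2/2) t + sigma B_t and hence X_t = x_0 * exp((mu - sigma^2/2) t + sigma B_t).
With mu = -4/5, sigma = 5/4, x_0 = 1/3, this gives:
  X_t = 1/3 * exp((-253/160) * t + (5/4) * B_t).
Since sigma*B_t ~ Normal(0, sigma^2 t), E[exp(sigma*B_t)] = exp(sigma^2 t / 2); so E[X_t] = x_0 * exp((mu - sigma^2/2) t) * exp(sigma^2 t / 2) = x_0 * exp(mu t) = exp(-4*t/5)/3.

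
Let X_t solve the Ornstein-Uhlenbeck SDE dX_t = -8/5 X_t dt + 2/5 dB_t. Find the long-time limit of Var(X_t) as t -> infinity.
lim Var(X_t) = 1/20

The OU SDE dX = -theta X dt + sigma dB admits the integrating factor exp(theta t): d(exp(theta t) X_t) = sigma exp(theta t) dB_t. Integrating from 0 to t gives X_t = x_0 * exp(-theta t) + sigma * int_0^t exp(-theta (t-s)) dB_s for any initial x_0. The Itô integral has variance (by the Itô isometry) sigma^2 * int_0^t exp(-2 theta (t - s)) ds = sigma^2 * (1 - exp(-2 theta t)) / (2 theta), independent of x_0.
With theta = 8/5, sigma = 2/5:
  Var(X_t) = (2/5)^2 * (1 - exp(-2*8/5 t)) / (2 * 8/5) = 1/20 - exp(-16*t/5)/20.
As t -> infinity, exp(-2*8/5 t) -> 0, so the stationary variance is sigma^2 / (2 theta) = 1/20.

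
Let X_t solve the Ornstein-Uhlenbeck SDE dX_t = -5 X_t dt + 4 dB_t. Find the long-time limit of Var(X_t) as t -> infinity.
lim Var(X_t) = 8/5

The OU SDE dX = -theta X dt + sigma dB admits the integrating factor exp(theta t): d(exp(theta t) X_t) = sigma exp(theta t) dB_t. Integrating from 0 to t gives X_t = x_0 * exp(-theta t) + sigma * int_0^t exp(-theta (t-s)) dB_s for any initial x_0. The Itô integral has variance (by the Itô isometry) sigma^2 * int_0^t exp(-2 theta (t - s)) ds = sigma^2 * (1 - exp(-2 theta t)) / (2 theta), independent of x_0.
With theta = 5, sigma = 4:
  Var(X_t) = (4)^2 * (1 - exp(-2*5 t)) / (2 * 5) = 8/5 - 8*exp(-10*t)/5.
As t -> infinity, exp(-2*5 t) -> 0, so the stationary variance is sigma^2 / (2 theta) = 8/5.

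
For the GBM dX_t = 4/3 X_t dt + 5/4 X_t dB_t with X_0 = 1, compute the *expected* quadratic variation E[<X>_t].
E[<X>_t] = 75*exp(203*t/48)/203 - 75/203

<X>_t = int_0^t ((5/4) * X_s)^2 ds. Taking expectation inside the integral: E[<X>_t] = (5/4)^2 * int_0^t E[X_s^2] ds. For GBM, E[X_s^2] = x_0^2 * exp((2 mu + sigma^2) s). Integrating:
  E[<X>_t] = (5/4)^2 * 1^2 * (exp((2*(4/3) + (5/4)^2) t) - 1) / (2*(4/3) + (5/4)^2)
           = (5/4)^2 * 1^2 * (exp((203/48) t) - 1) / (203/48) = 75*exp(203*t/48)/203 - 75/203.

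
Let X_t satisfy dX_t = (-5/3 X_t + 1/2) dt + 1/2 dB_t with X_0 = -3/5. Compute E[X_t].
E[X_t] = 3/10 - 9*exp(-5*t/3)/10

Taking expectations and using E[dB_t] = 0, the mean m(t) = E[X_t] satisfies the ODE m'(t) = a m(t) + b with m(0) = x_0. With a = -5/3, b = 1/2, x_0 = -3/5, the solution is
  m(t) = x_0 * exp(a t) + (b/a) * (exp(a t) - 1)
       = (-3/5) * exp((-5/3) t) + ((1/2)/(-5/3)) * (exp((-5/3) t) - 1)
       = 3/10 - 9*exp(-5*t/3)/10.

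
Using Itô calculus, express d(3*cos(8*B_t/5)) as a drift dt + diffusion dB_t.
d(3*cos(8*B_t/5)) = (-96*cos(8*B_t/5)/25) dt + (-24*sin(8*B_t/5)/5) dB_t

Itô's formula for f(B_t) gives d f(B_t) = f'(B_t) dB_t + (1/2) f''(B_t) dt. Compute derivatives of f(x) = 3*cos(8*x/5):
  f'(x)  = -24*sin(8*x/5)/5
  f''(x) = -192*cos(8*x/5)/25
Substitute x = B_t and multiply the f'' term by 1/2:
  drift     = (1/2) * (-192*cos(8*x/5)/25) evaluated at B_t = -96*cos(8*B_t/5)/25
  diffusion = (-24*sin(8*x/5)/5) evaluated at B_t = -24*sin(8*B_t/5)/5
Therefore d(3*cos(8*B_t/5)) = (-96*cos(8*B_t/5)/25) dt + (-24*sin(8*B_t/5)/5) dB_t.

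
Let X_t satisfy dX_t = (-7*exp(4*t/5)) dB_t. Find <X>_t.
<X>_t = 245*exp(8*t/5)/8 - 245/8

For an Itô process dX_t = a(t) dt + b(t) dB_t, the quadratic variation is <X>_t = int_0^t b(s)^2 ds (the drift term does not contribute). Here b(s) = -7*exp(4*s/5), so
  b(s)^2 = 49*exp(8*s/5).
Integrating from 0 to t:
  <X>_t = int_0^t (49*exp(8*s/5)) ds = 245*exp(8*t/5)/8 - 245/8.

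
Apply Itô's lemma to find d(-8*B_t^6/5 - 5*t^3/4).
d(-8*B_t^6/5 - 5*t^3/4) = (-24*B_t^4 - 15*t^2/4) dt + (-48*B_t^5/5) dB_t

Itô's formula for f(t, x): d f(t, B_t) = (f_t + (1/2) f_xx) dt + f_x dB_t. Compute partials of f(t, x) = -5*t^3/4 - 8*x^6/5:
  f_t(t,x)  = -15*t^2/4
  f_x(t,x)  = -48*x^5/5
  f_xx(t,x) = -48*x^4
Assemble drift = f_t + (1/2) f_xx = -15*t^2/4 - 24*x^4 and diffusion = f_x = -48*x^5/5. Substituting x = B_t:
  d(-8*B_t^6/5 - 5*t^3/4) = (-24*B_t^4 - 15*t^2/4) dt + (-48*B_t^5/5) dB_t.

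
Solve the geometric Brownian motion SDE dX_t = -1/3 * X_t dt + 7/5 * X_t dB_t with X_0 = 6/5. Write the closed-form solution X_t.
X_t = 6/5 * exp((-197/150) * t + (7/5) * B_t)

For GBM dX = mu X dt + sigma X dB with X_0 = x_0, apply Itô to Y = log X: dY = (mu - sigma^2/2) dt + sigma dB, so Y_t = log(x_0) + (mu - sigma^2/2) t + sigma B_t and hence X_t = x_0 * exp((mu - sigma^2/2) t + sigma B_t).
With mu = -1/3, sigma = 7/5, x_0 = 6/5, this gives:
  X_t = 6/5 * exp((-197/150) * t + (7/5) * B_t).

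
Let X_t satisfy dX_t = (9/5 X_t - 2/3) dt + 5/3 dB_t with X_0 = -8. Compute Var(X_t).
Var(X_t) = 125*exp(18*t/5)/162 - 125/162

The variance V(t) = Var(X_t) satisfies V'(t) = 2 a V(t) + c^2 with V(0) = 0 (drift coefficient is linear in X, diffusion is constant). With a = 9/5, c = 5/3, the solution is
  V(t) = (c^2 / (2 a)) * (exp(2 a t) - 1)
       = ((5/3)^2 / (2*(9/5))) * (exp((18/5) t) - 1)
       = 125*exp(18*t/5)/162 - 125/162.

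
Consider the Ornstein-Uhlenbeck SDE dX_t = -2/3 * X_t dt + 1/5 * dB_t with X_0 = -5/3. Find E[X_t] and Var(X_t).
E[X_t] = -5*exp(-2*t/3)/3; Var(X_t) = 3/100 - 3*exp(-4*t/3)/100

The OU SDE dX = -theta X dt + sigma dB admits the integrating factor exp(theta t): d(exp(theta t) X_t) = sigma exp(theta t) dB_t. Integrating from 0 to t:
  X_t = x_0 * exp(-theta t) + sigma * int_0^t exp(-theta (t-s)) dB_s.
The Itô integral has mean 0 and (by the Itô isometry) variance sigma^2 * int_0^t exp(-2 theta (t - s)) ds = sigma^2 * (1 - exp(-2 theta t)) / (2 theta).
With theta = 2/3, sigma = 1/5, x_0 = -5/3:
  E[X_t] = -5/3 * exp(-2/3 t) = -5*exp(-2*t/3)/3
  Var(X_t) = (1/5)^2 * (1 - exp(-2*2/3 t)) / (2 * 2/3) = 3/100 - 3*exp(-4*t/3)/100.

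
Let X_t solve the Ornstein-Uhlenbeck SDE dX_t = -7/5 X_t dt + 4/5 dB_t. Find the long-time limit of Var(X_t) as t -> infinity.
lim Var(X_t) = 8/35

The OU SDE dX = -theta X dt + sigma dB admits the integrating factor exp(theta t): d(exp(theta t) X_t) = sigma exp(theta t) dB_t. Integrating from 0 to t gives X_t = x_0 * exp(-theta t) + sigma * int_0^t exp(-theta (t-s)) dB_s for any initial x_0. The Itô integral has variance (by the Itô isometry) sigma^2 * int_0^t exp(-2 theta (t - s)) ds = sigma^2 * (1 - exp(-2 theta t)) / (2 theta), independent of x_0.
With theta = 7/5, sigma = 4/5:
  Var(X_t) = (4/5)^2 * (1 - exp(-2*7/5 t)) / (2 * 7/5) = 8/35 - 8*exp(-14*t/5)/35.
As t -> infinity, exp(-2*7/5 t) -> 0, so the stationary variance is sigma^2 / (2 theta) = 8/35.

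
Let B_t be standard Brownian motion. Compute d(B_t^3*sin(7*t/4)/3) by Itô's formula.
d(B_t^3*sin(7*t/4)/3) = (B_t*(7*B_t^2*cos(7*t/4)/12 + sin(7*t/4))) dt + (B_t^2*sin(7*t/4)) dB_t

Itô's formula for f(t, x): d f(t, B_t) = (f_t + (1/2) f_xx) dt + f_x dB_t. Compute partials of f(t, x) = x^3*sin(7*t/4)/3:
  f_t(t,x)  = 7*x^3*cos(7*t/4)/12
  f_x(t,x)  = x^2*sin(7*t/4)
  f_xx(t,x) = 2*x*sin(7*t/4)
Assemble drift = f_t + (1/2) f_xx = x*(7*x^2*cos(7*t/4)/12 + sin(7*t/4)) and diffusion = f_x = x^2*sin(7*t/4). Substituting x = B_t:
  d(B_t^3*sin(7*t/4)/3) = (B_t*(7*B_t^2*cos(7*t/4)/12 + sin(7*t/4))) dt + (B_t^2*sin(7*t/4)) dB_t.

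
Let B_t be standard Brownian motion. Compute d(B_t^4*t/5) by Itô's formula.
d(B_t^4*t/5) = (B_t^2*(B_t^2 + 6*t)/5) dt + (4*B_t^3*t/5) dB_t

Itô's formula for f(t, x): d f(t, B_t) = (f_t + (1/2) f_xx) dt + f_x dB_t. Compute partials of f(t, x) = t*x^4/5:
  f_t(t,x)  = x^4/5
  f_x(t,x)  = 4*t*x^3/5
  f_xx(t,x) = 12*t*x^2/5
Assemble drift = f_t + (1/2) f_xx = x^2*(6*t + x^2)/5 and diffusion = f_x = 4*t*x^3/5. Substituting x = B_t:
  d(B_t^4*t/5) = (B_t^2*(B_t^2 + 6*t)/5) dt + (4*B_t^3*t/5) dB_t.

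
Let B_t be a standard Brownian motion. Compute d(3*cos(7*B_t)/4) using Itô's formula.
d(3*cos(7*B_t)/4) = (-147*cos(7*B_t)/8) dt + (-21*sin(7*B_t)/4) dB_t

Itô's formula for f(B_t) gives d f(B_t) = f'(B_t) dB_t + (1/2) f''(B_t) dt. Compute derivatives of f(x) = 3*cos(7*x)/4:
  f'(x)  = -21*sin(7*x)/4
  f''(x) = -147*cos(7*x)/4
Substitute x = B_t and multiply the f'' term by 1/2:
  drift     = (1/2) * (-147*cos(7*x)/4) evaluated at B_t = -147*cos(7*B_t)/8
  diffusion = (-21*sin(7*x)/4) evaluated at B_t = -21*sin(7*B_t)/4
Therefore d(3*cos(7*B_t)/4) = (-147*cos(7*B_t)/8) dt + (-21*sin(7*B_t)/4) dB_t.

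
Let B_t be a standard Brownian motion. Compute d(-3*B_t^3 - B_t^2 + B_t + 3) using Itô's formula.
d(-3*B_t^3 - B_t^2 + B_t + 3) = (-9*B_t - 1) dt + (-9*B_t^2 - 2*B_t + 1) dB_t

Itô's formula for f(B_t) gives d f(B_t) = f'(B_t) dB_t + (1/2) f''(B_t) dt. Compute derivatives of f(x) = -3*x^3 - x^2 + x + 3:
  f'(x)  = -9*x^2 - 2*x + 1
  f''(x) = -18*x - 2
Substitute x = B_t and multiply the f'' term by 1/2:
  drift     = (1/2) * (-18*x - 2) evaluated at B_t = -9*B_t - 1
  diffusion = (-9*x^2 - 2*x + 1) evaluated at B_t = -9*B_t^2 - 2*B_t + 1
Therefore d(-3*B_t^3 - B_t^2 + B_t + 3) = (-9*B_t - 1) dt + (-9*B_t^2 - 2*B_t + 1) dB_t.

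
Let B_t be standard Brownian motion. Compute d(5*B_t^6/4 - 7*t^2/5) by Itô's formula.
d(5*B_t^6/4 - 7*t^2/5) = (75*B_t^4/4 - 14*t/5) dt + (15*B_t^5/2) dB_t

Itô's formula for f(t, x): d f(t, B_t) = (f_t + (1/2) f_xx) dt + f_x dB_t. Compute partials of f(t, x) = -7*t^2/5 + 5*x^6/4:
  f_t(t,x)  = -14*t/5
  f_x(t,x)  = 15*x^5/2
  f_xx(t,x) = 75*x^4/2
Assemble drift = f_t + (1/2) f_xx = -14*t/5 + 75*x^4/4 and diffusion = f_x = 15*x^5/2. Substituting x = B_t:
  d(5*B_t^6/4 - 7*t^2/5) = (75*B_t^4/4 - 14*t/5) dt + (15*B_t^5/2) dB_t.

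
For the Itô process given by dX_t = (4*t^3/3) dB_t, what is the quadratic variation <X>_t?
<X>_t = 16*t^7/63

For an Itô process dX_t = a(t) dt + b(t) dB_t, the quadratic variation is <X>_t = int_0^t b(s)^2 ds (the drift term does not contribute). Here b(s) = 4*s^3/3, so
  b(s)^2 = 16*s^6/9.
Integrating from 0 to t:
  <X>_t = int_0^t (16*s^6/9) ds = 16*t^7/63.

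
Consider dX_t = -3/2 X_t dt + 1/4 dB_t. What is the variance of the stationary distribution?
lim Var(X_t) = 1/48

The OU SDE dX = -theta X dt + sigma dB admits the integrating factor exp(theta t): d(exp(theta t) X_t) = sigma exp(theta t) dB_t. Integrating from 0 to t gives X_t = x_0 * exp(-theta t) + sigma * int_0^t exp(-theta (t-s)) dB_s for any initial x_0. The Itô integral has variance (by the Itô isometry) sigma^2 * int_0^t exp(-2 theta (t - s)) ds = sigma^2 * (1 - exp(-2 theta t)) / (2 theta), independent of x_0.
With theta = 3/2, sigma = 1/4:
  Var(X_t) = (1/4)^2 * (1 - exp(-2*3/2 t)) / (2 * 3/2) = 1/48 - exp(-3*t)/48.
As t -> infinity, exp(-2*3/2 t) -> 0, so the stationary variance is sigma^2 / (2 theta) = 1/48.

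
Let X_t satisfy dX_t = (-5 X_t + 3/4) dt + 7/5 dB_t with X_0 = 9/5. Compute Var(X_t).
Var(X_t) = 49/250 - 49*exp(-10*t)/250

The variance V(t) = Var(X_t) satisfies V'(t) = 2 a V(t) + c^2 with V(0) = 0 (drift coefficient is linear in X, diffusion is constant). With a = -5, c = 7/5, the solution is
  V(t) = (c^2 / (2 a)) * (exp(2 a t) - 1)
       = ((7/5)^2 / (2*(-5))) * (exp((-10) t) - 1)
       = 49/250 - 49*exp(-10*t)/250.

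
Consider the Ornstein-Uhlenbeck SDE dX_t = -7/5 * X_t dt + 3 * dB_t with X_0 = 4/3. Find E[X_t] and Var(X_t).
E[X_t] = 4*exp(-7*t/5)/3; Var(X_t) = 45/14 - 45*exp(-14*t/5)/14

The OU SDE dX = -theta X dt + sigma dB admits the integrating factor exp(theta t): d(exp(theta t) X_t) = sigma exp(theta t) dB_t. Integrating from 0 to t:
  X_t = x_0 * exp(-theta t) + sigma * int_0^t exp(-theta (t-s)) dB_s.
The Itô integral has mean 0 and (by the Itô isometry) variance sigma^2 * int_0^t exp(-2 theta (t - s)) ds = sigma^2 * (1 - exp(-2 theta t)) / (2 theta).
With theta = 7/5, sigma = 3, x_0 = 4/3:
  E[X_t] = 4/3 * exp(-7/5 t) = 4*exp(-7*t/5)/3
  Var(X_t) = (3)^2 * (1 - exp(-2*7/5 t)) / (2 * 7/5) = 45/14 - 45*exp(-14*t/5)/14.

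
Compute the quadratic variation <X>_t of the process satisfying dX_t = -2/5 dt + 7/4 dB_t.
<X>_t = 49*t/16

For an Itô process dX_t = a(t) dt + b(t) dB_t, the quadratic variation is <X>_t = int_0^t b(s)^2 ds (the drift term does not contribute). Here b(s) = 7/4, so
  b(s)^2 = 49/16.
Integrating from 0 to t:
  <X>_t = int_0^t (49/16) ds = 49*t/16.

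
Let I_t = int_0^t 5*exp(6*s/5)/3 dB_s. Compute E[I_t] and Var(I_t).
E[I_t] = 0; Var(I_t) = 125*exp(12*t/5)/108 - 125/108

The Itô integral of a deterministic integrand f(s) has mean 0 because each increment f(s) * (B_{s+ds} - B_s) has mean 0. By the Itô isometry:
  Var( int_0^t f(s) dB_s ) = E[ (int_0^t f(s) dB_s)^2 ] = int_0^t f(s)^2 ds.
Here f(s) = 5*exp(6*s/5)/3, so f(s)^2 = 25*exp(12*s/5)/9. Integrate:
  int_0^t (25*exp(12*s/5)/9) ds = 125*exp(12*t/5)/108 - 125/108.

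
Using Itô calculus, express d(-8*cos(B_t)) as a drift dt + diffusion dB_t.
d(-8*cos(B_t)) = (4*cos(B_t)) dt + (8*sin(B_t)) dB_t

Itô's formula for f(B_t) gives d f(B_t) = f'(B_t) dB_t + (1/2) f''(B_t) dt. Compute derivatives of f(x) = -8*cos(x):
  f'(x)  = 8*sin(x)
  f''(x) = 8*cos(x)
Substitute x = B_t and multiply the f'' term by 1/2:
  drift     = (1/2) * (8*cos(x)) evaluated at B_t = 4*cos(B_t)
  diffusion = (8*sin(x)) evaluated at B_t = 8*sin(B_t)
Therefore d(-8*cos(B_t)) = (4*cos(B_t)) dt + (8*sin(B_t)) dB_t.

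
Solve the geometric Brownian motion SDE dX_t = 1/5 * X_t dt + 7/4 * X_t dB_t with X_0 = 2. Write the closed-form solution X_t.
X_t = 2 * exp((-213/160) * t + (7/4) * B_t)

For GBM dX = mu X dt + sigma X dB with X_0 = x_0, apply Itô to Y = log X: dY = (mu - sigma^2/2) dt + sigma dB, so Y_t = log(x_0) + (mu - sigma^2/2) t + sigma B_t and hence X_t = x_0 * exp((mu - sigma^2/2) t + sigma B_t).
With mu = 1/5, sigma = 7/4, x_0 = 2, this gives:
  X_t = 2 * exp((-213/160) * t + (7/4) * B_t).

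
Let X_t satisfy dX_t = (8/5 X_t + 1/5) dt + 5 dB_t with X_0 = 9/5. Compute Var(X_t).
Var(X_t) = 125*exp(16*t/5)/16 - 125/16

The variance V(t) = Var(X_t) satisfies V'(t) = 2 a V(t) + c^2 with V(0) = 0 (drift coefficient is linear in X, diffusion is constant). With a = 8/5, c = 5, the solution is
  V(t) = (c^2 / (2 a)) * (exp(2 a t) - 1)
       = (5^2 / (2*(8/5))) * (exp((16/5) t) - 1)
       = 125*exp(16*t/5)/16 - 125/16.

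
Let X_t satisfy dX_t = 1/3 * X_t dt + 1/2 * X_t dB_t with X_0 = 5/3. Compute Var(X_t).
Var(X_t) = 25*(exp(t/4) - 1)*exp(2*t/3)/9

For GBM dX = mu X dt + sigma X dB with X_0 = x_0, apply Itô to Y = log X: dY = (mu - sigma^2/2) dt + sigma dB, so Y_t = log(x_0) + (mu - sigma^2/2) t + sigma B_t and hence X_t = x_0 * exp((mu - sigma^2/2) t + sigma B_t).
With mu = 1/3, sigma = 1/2, x_0 = 5/3, this gives:
  X_t = 5/3 * exp((5/24) * t + (1/2) * B_t).
Since sigma*B_t ~ Normal(0, sigma^2 t), E[exp(sigma*B_t)] = exp(sigma^2 t / 2); so E[X_t] = x_0 * exp((mu - sigma^2/2) t) * exp(sigma^2 t / 2) = x_0 * exp(mu t) = 5*exp(t/3)/3.
Var(X_t) = E[X_t^2] - (E[X_t])^2 = x_0^2 * exp(2 mu t) * (exp(sigma^2 t) - 1) = 25*(exp(t/4) - 1)*exp(2*t/3)/9.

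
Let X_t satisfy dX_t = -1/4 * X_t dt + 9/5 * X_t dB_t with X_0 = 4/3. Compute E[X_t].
E[X_t] = 4*exp(-t/4)/3

For GBM dX = mu X dt + sigma X dB with X_0 = x_0, apply Itô to Y = log X: dY = (mu - sigma^2/2) dt + sigma dB, so Y_t = log(x_0) + (mu - sigma^2/2) t + sigma B_t and hence X_t = x_0 * exp((mu - sigma^2/2) t + sigma B_t).
With mu = -1/4, sigma = 9/5, x_0 = 4/3, this gives:
  X_t = 4/3 * exp((-187/100) * t + (9/5) * B_t).
Since sigma*B_t ~ Normal(0, sigma^2 t), E[exp(sigma*B_t)] = exp(sigma^2 t / 2); so E[X_t] = x_0 * exp((mu - sigma^2/2) t) * exp(sigma^2 t / 2) = x_0 * exp(mu t) = 4*exp(-t/4)/3.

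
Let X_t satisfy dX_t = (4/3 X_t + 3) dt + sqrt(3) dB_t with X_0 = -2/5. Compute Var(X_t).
Var(X_t) = 9*exp(8*t/3)/8 - 9/8

The variance V(t) = Var(X_t) satisfies V'(t) = 2 a V(t) + c^2 with V(0) = 0 (drift coefficient is linear in X, diffusion is constant). With a = 4/3, c = sqrt(3), the solution is
  V(t) = (c^2 / (2 a)) * (exp(2 a t) - 1)
       = (sqrt(3)^2 / (2*(4/3))) * (exp((8/3) t) - 1)
       = 9*exp(8*t/3)/8 - 9/8.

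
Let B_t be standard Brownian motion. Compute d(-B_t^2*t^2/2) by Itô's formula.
d(-B_t^2*t^2/2) = (t*(-2*B_t^2 - t)/2) dt + (-B_t*t^2) dB_t

Itô's formula for f(t, x): d f(t, B_t) = (f_t + (1/2) f_xx) dt + f_x dB_t. Compute partials of f(t, x) = -t^2*x^2/2:
  f_t(t,x)  = -t*x^2
  f_x(t,x)  = -t^2*x
  f_xx(t,x) = -t^2
Assemble drift = f_t + (1/2) f_xx = t*(-t - 2*x^2)/2 and diffusion = f_x = -t^2*x. Substituting x = B_t:
  d(-B_t^2*t^2/2) = (t*(-2*B_t^2 - t)/2) dt + (-B_t*t^2) dB_t.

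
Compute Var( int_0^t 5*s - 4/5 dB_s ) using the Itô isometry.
Var = t*(625*t^2 - 300*t + 48)/75

The Itô integral of a deterministic integrand f(s) has mean 0 because each increment f(s) * (B_{s+ds} - B_s) has mean 0. By the Itô isometry:
  Var( int_0^t f(s) dB_s ) = E[ (int_0^t f(s) dB_s)^2 ] = int_0^t f(s)^2 ds.
Here f(s) = 5*s - 4/5, so f(s)^2 = (25*s - 4)^2/25. Integrate:
  int_0^t ((25*s - 4)^2/25) ds = t*(625*t^2 - 300*t + 48)/75.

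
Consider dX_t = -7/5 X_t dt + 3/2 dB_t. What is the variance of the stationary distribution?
lim Var(X_t) = 45/56

The OU SDE dX = -theta X dt + sigma dB admits the integrating factor exp(theta t): d(exp(theta t) X_t) = sigma exp(theta t) dB_t. Integrating from 0 to t gives X_t = x_0 * exp(-theta t) + sigma * int_0^t exp(-theta (t-s)) dB_s for any initial x_0. The Itô integral has variance (by the Itô isometry) sigma^2 * int_0^t exp(-2 theta (t - s)) ds = sigma^2 * (1 - exp(-2 theta t)) / (2 theta), independent of x_0.
With theta = 7/5, sigma = 3/2:
  Var(X_t) = (3/2)^2 * (1 - exp(-2*7/5 t)) / (2 * 7/5) = 45/56 - 45*exp(-14*t/5)/56.
As t -> infinity, exp(-2*7/5 t) -> 0, so the stationary variance is sigma^2 / (2 theta) = 45/56.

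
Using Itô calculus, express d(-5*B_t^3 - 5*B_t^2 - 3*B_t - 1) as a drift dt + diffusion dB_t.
d(-5*B_t^3 - 5*B_t^2 - 3*B_t - 1) = (-15*B_t - 5) dt + (-15*B_t^2 - 10*B_t - 3) dB_t

Itô's formula for f(B_t) gives d f(B_t) = f'(B_t) dB_t + (1/2) f''(B_t) dt. Compute derivatives of f(x) = -5*x^3 - 5*x^2 - 3*x - 1:
  f'(x)  = -15*x^2 - 10*x - 3
  f''(x) = -30*x - 10
Substitute x = B_t and multiply the f'' term by 1/2:
  drift     = (1/2) * (-30*x - 10) evaluated at B_t = -15*B_t - 5
  diffusion = (-15*x^2 - 10*x - 3) evaluated at B_t = -15*B_t^2 - 10*B_t - 3
Therefore d(-5*B_t^3 - 5*B_t^2 - 3*B_t - 1) = (-15*B_t - 5) dt + (-15*B_t^2 - 10*B_t - 3) dB_t.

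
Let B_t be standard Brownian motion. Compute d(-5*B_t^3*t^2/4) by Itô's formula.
d(-5*B_t^3*t^2/4) = (5*B_t*t*(-2*B_t^2 - 3*t)/4) dt + (-15*B_t^2*t^2/4) dB_t

Itô's formula for f(t, x): d f(t, B_t) = (f_t + (1/2) f_xx) dt + f_x dB_t. Compute partials of f(t, x) = -5*t^2*x^3/4:
  f_t(t,x)  = -5*t*x^3/2
  f_x(t,x)  = -15*t^2*x^2/4
  f_xx(t,x) = -15*t^2*x/2
Assemble drift = f_t + (1/2) f_xx = 5*t*x*(-3*t - 2*x^2)/4 and diffusion = f_x = -15*t^2*x^2/4. Substituting x = B_t:
  d(-5*B_t^3*t^2/4) = (5*B_t*t*(-2*B_t^2 - 3*t)/4) dt + (-15*B_t^2*t^2/4) dB_t.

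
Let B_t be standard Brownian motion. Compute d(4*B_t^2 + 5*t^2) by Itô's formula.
d(4*B_t^2 + 5*t^2) = (10*t + 4) dt + (8*B_t) dB_t

Itô's formula for f(t, x): d f(t, B_t) = (f_t + (1/2) f_xx) dt + f_x dB_t. Compute partials of f(t, x) = 5*t^2 + 4*x^2:
  f_t(t,x)  = 10*t
  f_x(t,x)  = 8*x
  f_xx(t,x) = 8
Assemble drift = f_t + (1/2) f_xx = 10*t + 4 and diffusion = f_x = 8*x. Substituting x = B_t:
  d(4*B_t^2 + 5*t^2) = (10*t + 4) dt + (8*B_t) dB_t.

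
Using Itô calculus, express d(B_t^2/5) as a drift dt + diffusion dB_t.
d(B_t^2/5) = (1/5) dt + (2*B_t/5) dB_t

Itô's formula for f(B_t) gives d f(B_t) = f'(B_t) dB_t + (1/2) f''(B_t) dt. Compute derivatives of f(x) = x^2/5:
  f'(x)  = 2*x/5
  f''(x) = 2/5
Substitute x = B_t and multiply the f'' term by 1/2:
  drift     = (1/2) * (2/5) evaluated at B_t = 1/5
  diffusion = (2*x/5) evaluated at B_t = 2*B_t/5
Therefore d(B_t^2/5) = (1/5) dt + (2*B_t/5) dB_t.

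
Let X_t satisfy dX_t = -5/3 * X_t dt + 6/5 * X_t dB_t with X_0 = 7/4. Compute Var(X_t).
Var(X_t) = (49*exp(36*t/25) - 49)*exp(-10*t/3)/16

For GBM dX = mu X dt + sigma X dB with X_0 = x_0, apply Itô to Y = log X: dY = (mu - sigma^2/2) dt + sigma dB, so Y_t = log(x_0) + (mu - sigma^2/2) t + sigma B_t and hence X_t = x_0 * exp((mu - sigma^2/2) t + sigma B_t).
With mu = -5/3, sigma = 6/5, x_0 = 7/4, this gives:
  X_t = 7/4 * exp((-179/75) * t + (6/5) * B_t).
Since sigma*B_t ~ Normal(0, sigma^2 t), E[exp(sigma*B_t)] = exp(sigma^2 t / 2); so E[X_t] = x_0 * exp((mu - sigma^2/2) t) * exp(sigma^2 t / 2) = x_0 * exp(mu t) = 7*exp(-5*t/3)/4.
Var(X_t) = E[X_t^2] - (E[X_t])^2 = x_0^2 * exp(2 mu t) * (exp(sigma^2 t) - 1) = (49*exp(36*t/25) - 49)*exp(-10*t/3)/16.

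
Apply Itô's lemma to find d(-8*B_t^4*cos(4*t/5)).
d(-8*B_t^4*cos(4*t/5)) = (B_t^2*(32*B_t^2*sin(4*t/5)/5 - 48*cos(4*t/5))) dt + (-32*B_t^3*cos(4*t/5)) dB_t

Itô's formula for f(t, x): d f(t, B_t) = (f_t + (1/2) f_xx) dt + f_x dB_t. Compute partials of f(t, x) = -8*x^4*cos(4*t/5):
  f_t(t,x)  = 32*x^4*sin(4*t/5)/5
  f_x(t,x)  = -32*x^3*cos(4*t/5)
  f_xx(t,x) = -96*x^2*cos(4*t/5)
Assemble drift = f_t + (1/2) f_xx = x^2*(32*x^2*sin(4*t/5)/5 - 48*cos(4*t/5)) and diffusion = f_x = -32*x^3*cos(4*t/5). Substituting x = B_t:
  d(-8*B_t^4*cos(4*t/5)) = (B_t^2*(32*B_t^2*sin(4*t/5)/5 - 48*cos(4*t/5))) dt + (-32*B_t^3*cos(4*t/5)) dB_t.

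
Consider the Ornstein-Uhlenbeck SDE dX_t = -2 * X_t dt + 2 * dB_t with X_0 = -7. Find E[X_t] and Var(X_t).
E[X_t] = -7*exp(-2*t); Var(X_t) = 1 - exp(-4*t)

The OU SDE dX = -theta X dt + sigma dB admits the integrating factor exp(theta t): d(exp(theta t) X_t) = sigma exp(theta t) dB_t. Integrating from 0 to t:
  X_t = x_0 * exp(-theta t) + sigma * int_0^t exp(-theta (t-s)) dB_s.
The Itô integral has mean 0 and (by the Itô isometry) variance sigma^2 * int_0^t exp(-2 theta (t - s)) ds = sigma^2 * (1 - exp(-2 theta t)) / (2 theta).
With theta = 2, sigma = 2, x_0 = -7:
  E[X_t] = -7 * exp(-2 t) = -7*exp(-2*t)
  Var(X_t) = (2)^2 * (1 - exp(-2*2 t)) / (2 * 2) = 1 - exp(-4*t).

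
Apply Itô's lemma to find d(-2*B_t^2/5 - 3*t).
d(-2*B_t^2/5 - 3*t) = (-17/5) dt + (-4*B_t/5) dB_t

Itô's formula for f(t, x): d f(t, B_t) = (f_t + (1/2) f_xx) dt + f_x dB_t. Compute partials of f(t, x) = -3*t - 2*x^2/5:
  f_t(t,x)  = -3
  f_x(t,x)  = -4*x/5
  f_xx(t,x) = -4/5
Assemble drift = f_t + (1/2) f_xx = -17/5 and diffusion = f_x = -4*x/5. Substituting x = B_t:
  d(-2*B_t^2/5 - 3*t) = (-17/5) dt + (-4*B_t/5) dB_t.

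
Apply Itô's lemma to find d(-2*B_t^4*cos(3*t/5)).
d(-2*B_t^4*cos(3*t/5)) = (6*B_t^2*(B_t^2*sin(3*t/5) - 10*cos(3*t/5))/5) dt + (-8*B_t^3*cos(3*t/5)) dB_t

Itô's formula for f(t, x): d f(t, B_t) = (f_t + (1/2) f_xx) dt + f_x dB_t. Compute partials of f(t, x) = -2*x^4*cos(3*t/5):
  f_t(t,x)  = 6*x^4*sin(3*t/5)/5
  f_x(t,x)  = -8*x^3*cos(3*t/5)
  f_xx(t,x) = -24*x^2*cos(3*t/5)
Assemble drift = f_t + (1/2) f_xx = 6*x^2*(x^2*sin(3*t/5) - 10*cos(3*t/5))/5 and diffusion = f_x = -8*x^3*cos(3*t/5). Substituting x = B_t:
  d(-2*B_t^4*cos(3*t/5)) = (6*B_t^2*(B_t^2*sin(3*t/5) - 10*cos(3*t/5))/5) dt + (-8*B_t^3*cos(3*t/5)) dB_t.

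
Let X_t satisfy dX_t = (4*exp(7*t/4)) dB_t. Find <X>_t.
<X>_t = 32*exp(7*t/2)/7 - 32/7

For an Itô process dX_t = a(t) dt + b(t) dB_t, the quadratic variation is <X>_t = int_0^t b(s)^2 ds (the drift term does not contribute). Here b(s) = 4*exp(7*s/4), so
  b(s)^2 = 16*exp(7*s/2).
Integrating from 0 to t:
  <X>_t = int_0^t (16*exp(7*s/2)) ds = 32*exp(7*t/2)/7 - 32/7.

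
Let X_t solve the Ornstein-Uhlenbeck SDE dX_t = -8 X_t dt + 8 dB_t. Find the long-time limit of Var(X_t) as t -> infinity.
lim Var(X_t) = 4

The OU SDE dX = -theta X dt + sigma dB admits the integrating factor exp(theta t): d(exp(theta t) X_t) = sigma exp(theta t) dB_t. Integrating from 0 to t gives X_t = x_0 * exp(-theta t) + sigma * int_0^t exp(-theta (t-s)) dB_s for any initial x_0. The Itô integral has variance (by the Itô isometry) sigma^2 * int_0^t exp(-2 theta (t - s)) ds = sigma^2 * (1 - exp(-2 theta t)) / (2 theta), independent of x_0.
With theta = 8, sigma = 8:
  Var(X_t) = (8)^2 * (1 - exp(-2*8 t)) / (2 * 8) = 4 - 4*exp(-16*t).
As t -> infinity, exp(-2*8 t) -> 0, so the stationary variance is sigma^2 / (2 theta) = 4.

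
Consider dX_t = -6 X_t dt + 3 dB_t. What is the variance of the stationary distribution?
lim Var(X_t) = 3/4

The OU SDE dX = -theta X dt + sigma dB admits the integrating factor exp(theta t): d(exp(theta t) X_t) = sigma exp(theta t) dB_t. Integrating from 0 to t gives X_t = x_0 * exp(-theta t) + sigma * int_0^t exp(-theta (t-s)) dB_s for any initial x_0. The Itô integral has variance (by the Itô isometry) sigma^2 * int_0^t exp(-2 theta (t - s)) ds = sigma^2 * (1 - exp(-2 theta t)) / (2 theta), independent of x_0.
With theta = 6, sigma = 3:
  Var(X_t) = (3)^2 * (1 - exp(-2*6 t)) / (2 * 6) = 3/4 - 3*exp(-12*t)/4.
As t -> infinity, exp(-2*6 t) -> 0, so the stationary variance is sigma^2 / (2 theta) = 3/4.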